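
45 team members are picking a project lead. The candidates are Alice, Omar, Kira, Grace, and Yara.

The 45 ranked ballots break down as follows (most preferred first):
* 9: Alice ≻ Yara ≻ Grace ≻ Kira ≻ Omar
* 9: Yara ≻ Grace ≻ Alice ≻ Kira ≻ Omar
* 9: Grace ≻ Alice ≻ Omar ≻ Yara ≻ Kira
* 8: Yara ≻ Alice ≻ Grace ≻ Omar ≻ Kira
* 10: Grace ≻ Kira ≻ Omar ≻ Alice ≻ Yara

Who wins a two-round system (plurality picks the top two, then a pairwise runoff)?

Round 1 first-place votes: Alice 9, Omar 0, Kira 0, Grace 19, Yara 17. Grace and Yara advance.
Runoff: Grace is ranked above Yara on 19 ballots, Yara above Grace on 26.

Yara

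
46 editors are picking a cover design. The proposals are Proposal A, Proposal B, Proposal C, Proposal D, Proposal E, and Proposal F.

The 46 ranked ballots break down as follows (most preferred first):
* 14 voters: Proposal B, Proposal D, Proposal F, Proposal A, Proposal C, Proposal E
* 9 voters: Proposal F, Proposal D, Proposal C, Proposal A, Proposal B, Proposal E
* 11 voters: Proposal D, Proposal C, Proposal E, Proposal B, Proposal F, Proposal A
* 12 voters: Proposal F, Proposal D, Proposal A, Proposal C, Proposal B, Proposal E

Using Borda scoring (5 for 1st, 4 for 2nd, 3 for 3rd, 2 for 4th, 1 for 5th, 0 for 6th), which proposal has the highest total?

Proposal A: 14×2 + 9×2 + 11×0 + 12×3 = 82
Proposal B: 14×5 + 9×1 + 11×2 + 12×1 = 113
Proposal C: 14×1 + 9×3 + 11×4 + 12×2 = 109
Proposal D: 14×4 + 9×4 + 11×5 + 12×4 = 195
Proposal E: 14×0 + 9×0 + 11×3 + 12×0 = 33
Proposal F: 14×3 + 9×5 + 11×1 + 12×5 = 158

Proposal D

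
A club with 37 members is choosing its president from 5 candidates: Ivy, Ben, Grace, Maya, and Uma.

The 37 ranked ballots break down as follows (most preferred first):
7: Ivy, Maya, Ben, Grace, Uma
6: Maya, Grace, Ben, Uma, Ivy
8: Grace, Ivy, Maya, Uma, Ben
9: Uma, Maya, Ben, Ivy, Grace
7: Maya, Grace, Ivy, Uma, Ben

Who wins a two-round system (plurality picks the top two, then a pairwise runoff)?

Maya

Round 1 first-place votes: Ivy 7, Ben 0, Grace 8, Maya 13, Uma 9. Maya and Uma advance.
Runoff: Maya is ranked above Uma on 28 ballots, Uma above Maya on 9.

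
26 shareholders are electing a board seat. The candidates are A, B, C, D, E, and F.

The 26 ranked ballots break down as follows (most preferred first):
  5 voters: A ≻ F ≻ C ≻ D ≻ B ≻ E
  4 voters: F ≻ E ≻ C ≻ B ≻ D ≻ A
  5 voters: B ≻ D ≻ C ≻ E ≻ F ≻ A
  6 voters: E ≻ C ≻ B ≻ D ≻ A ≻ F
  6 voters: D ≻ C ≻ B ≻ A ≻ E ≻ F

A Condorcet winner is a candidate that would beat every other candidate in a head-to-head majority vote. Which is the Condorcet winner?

C vs A: 21–5
C vs B: 21–5
C vs D: 15–11
C vs E: 16–10
C vs F: 17–9
C beats every other candidate.

C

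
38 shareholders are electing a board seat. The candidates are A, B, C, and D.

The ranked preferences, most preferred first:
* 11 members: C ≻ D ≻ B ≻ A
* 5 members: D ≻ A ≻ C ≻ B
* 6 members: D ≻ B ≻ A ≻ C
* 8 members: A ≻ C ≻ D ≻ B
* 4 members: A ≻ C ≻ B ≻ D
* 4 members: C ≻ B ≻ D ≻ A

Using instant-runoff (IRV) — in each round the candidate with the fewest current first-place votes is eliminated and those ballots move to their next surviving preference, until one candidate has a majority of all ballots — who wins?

A

Round 1: A 12, B 0, C 15, D 11. B eliminated.
Round 2: A 12, C 15, D 11. D eliminated.
Round 3: A 23, C 15. A has a majority (≥20).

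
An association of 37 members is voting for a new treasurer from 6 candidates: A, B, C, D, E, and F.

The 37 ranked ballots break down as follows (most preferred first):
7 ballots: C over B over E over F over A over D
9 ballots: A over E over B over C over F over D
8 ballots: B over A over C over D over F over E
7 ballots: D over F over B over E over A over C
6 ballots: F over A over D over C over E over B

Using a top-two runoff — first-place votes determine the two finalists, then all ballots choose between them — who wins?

Round 1 first-place votes: A 9, B 8, C 7, D 7, E 0, F 6. A and B advance.
Runoff: A is ranked above B on 15 ballots, B above A on 22.

B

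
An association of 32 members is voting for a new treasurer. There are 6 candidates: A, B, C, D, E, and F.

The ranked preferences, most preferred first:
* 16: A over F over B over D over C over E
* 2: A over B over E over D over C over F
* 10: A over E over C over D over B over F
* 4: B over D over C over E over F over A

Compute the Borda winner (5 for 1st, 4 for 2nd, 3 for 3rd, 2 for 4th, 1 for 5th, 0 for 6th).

A: 16×5 + 2×5 + 10×5 + 4×0 = 140
B: 16×3 + 2×4 + 10×1 + 4×5 = 86
C: 16×1 + 2×1 + 10×3 + 4×3 = 60
D: 16×2 + 2×2 + 10×2 + 4×4 = 72
E: 16×0 + 2×3 + 10×4 + 4×2 = 54
F: 16×4 + 2×0 + 10×0 + 4×1 = 68

A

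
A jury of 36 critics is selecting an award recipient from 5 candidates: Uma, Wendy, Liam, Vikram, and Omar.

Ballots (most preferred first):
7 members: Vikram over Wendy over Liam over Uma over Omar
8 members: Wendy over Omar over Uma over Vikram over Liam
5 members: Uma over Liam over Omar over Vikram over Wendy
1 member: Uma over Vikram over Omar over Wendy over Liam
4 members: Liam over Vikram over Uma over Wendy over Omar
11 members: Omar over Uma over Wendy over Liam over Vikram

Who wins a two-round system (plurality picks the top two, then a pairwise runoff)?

Round 1 first-place votes: Uma 6, Wendy 8, Liam 4, Vikram 7, Omar 11. Omar and Wendy advance.
Runoff: Omar is ranked above Wendy on 17 ballots, Wendy above Omar on 19.

Wendy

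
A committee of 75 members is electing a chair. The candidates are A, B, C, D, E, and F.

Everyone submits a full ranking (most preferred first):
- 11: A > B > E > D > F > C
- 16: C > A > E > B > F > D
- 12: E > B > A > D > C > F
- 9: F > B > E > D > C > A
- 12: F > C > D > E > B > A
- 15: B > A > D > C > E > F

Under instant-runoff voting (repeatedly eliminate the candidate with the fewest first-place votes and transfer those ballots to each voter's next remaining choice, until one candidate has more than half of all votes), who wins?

B

Round 1: A 11, B 15, C 16, D 0, E 12, F 21. D eliminated.
Round 2: A 11, B 15, C 16, E 12, F 21. A eliminated.
Round 3: B 26, C 16, E 12, F 21. E eliminated.
Round 4: B 38, C 16, F 21. B has a majority (≥38).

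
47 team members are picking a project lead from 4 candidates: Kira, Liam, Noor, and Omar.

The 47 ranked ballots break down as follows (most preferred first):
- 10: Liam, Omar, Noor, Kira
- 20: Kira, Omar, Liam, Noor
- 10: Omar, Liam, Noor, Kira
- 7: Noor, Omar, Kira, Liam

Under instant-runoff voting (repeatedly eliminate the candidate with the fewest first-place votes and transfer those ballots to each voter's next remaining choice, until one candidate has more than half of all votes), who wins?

Omar

Round 1: Kira 20, Liam 10, Noor 7, Omar 10. Noor eliminated.
Round 2: Kira 20, Liam 10, Omar 17. Liam eliminated.
Round 3: Kira 20, Omar 27. Omar has a majority (≥24).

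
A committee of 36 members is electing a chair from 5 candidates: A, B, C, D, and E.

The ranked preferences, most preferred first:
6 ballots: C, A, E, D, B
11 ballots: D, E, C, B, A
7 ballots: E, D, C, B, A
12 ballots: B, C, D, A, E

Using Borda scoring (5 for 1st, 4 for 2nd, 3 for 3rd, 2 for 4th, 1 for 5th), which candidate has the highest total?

C

A: 6×4 + 11×1 + 7×1 + 12×2 = 66
B: 6×1 + 11×2 + 7×2 + 12×5 = 102
C: 6×5 + 11×3 + 7×3 + 12×4 = 132
D: 6×2 + 11×5 + 7×4 + 12×3 = 131
E: 6×3 + 11×4 + 7×5 + 12×1 = 109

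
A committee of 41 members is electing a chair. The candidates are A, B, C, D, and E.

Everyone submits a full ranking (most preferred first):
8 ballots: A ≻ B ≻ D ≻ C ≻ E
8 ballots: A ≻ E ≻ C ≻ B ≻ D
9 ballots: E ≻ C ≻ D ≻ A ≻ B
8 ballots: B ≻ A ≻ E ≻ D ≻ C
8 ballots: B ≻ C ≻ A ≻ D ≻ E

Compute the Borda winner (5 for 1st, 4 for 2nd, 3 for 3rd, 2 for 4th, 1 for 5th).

A: 8×5 + 8×5 + 9×2 + 8×4 + 8×3 = 154
B: 8×4 + 8×2 + 9×1 + 8×5 + 8×5 = 137
C: 8×2 + 8×3 + 9×4 + 8×1 + 8×4 = 116
D: 8×3 + 8×1 + 9×3 + 8×2 + 8×2 = 91
E: 8×1 + 8×4 + 9×5 + 8×3 + 8×1 = 117

A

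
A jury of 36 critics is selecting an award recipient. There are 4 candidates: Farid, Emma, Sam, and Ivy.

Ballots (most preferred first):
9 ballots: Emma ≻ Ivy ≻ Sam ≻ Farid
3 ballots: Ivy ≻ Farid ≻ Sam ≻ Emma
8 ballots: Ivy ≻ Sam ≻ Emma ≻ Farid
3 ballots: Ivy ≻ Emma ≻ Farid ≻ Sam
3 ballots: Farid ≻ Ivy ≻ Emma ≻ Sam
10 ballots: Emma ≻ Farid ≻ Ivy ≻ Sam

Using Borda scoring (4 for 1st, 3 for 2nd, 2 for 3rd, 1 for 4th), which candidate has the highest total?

Farid: 9×1 + 3×3 + 8×1 + 3×2 + 3×4 + 10×3 = 74
Emma: 9×4 + 3×1 + 8×2 + 3×3 + 3×2 + 10×4 = 110
Sam: 9×2 + 3×2 + 8×3 + 3×1 + 3×1 + 10×1 = 64
Ivy: 9×3 + 3×4 + 8×4 + 3×4 + 3×3 + 10×2 = 112

Ivy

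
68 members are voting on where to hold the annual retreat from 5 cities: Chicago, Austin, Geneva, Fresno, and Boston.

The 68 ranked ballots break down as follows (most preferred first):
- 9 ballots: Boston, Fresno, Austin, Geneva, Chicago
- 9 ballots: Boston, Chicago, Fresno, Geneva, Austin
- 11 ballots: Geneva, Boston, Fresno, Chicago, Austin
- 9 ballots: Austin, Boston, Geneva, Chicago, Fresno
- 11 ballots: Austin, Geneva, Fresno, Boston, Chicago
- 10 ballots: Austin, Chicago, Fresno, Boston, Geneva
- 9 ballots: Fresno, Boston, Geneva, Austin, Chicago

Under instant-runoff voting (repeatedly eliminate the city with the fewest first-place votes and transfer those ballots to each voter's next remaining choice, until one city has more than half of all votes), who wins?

Boston

Round 1: Chicago 0, Austin 30, Geneva 11, Fresno 9, Boston 18. Chicago eliminated.
Round 2: Austin 30, Geneva 11, Fresno 9, Boston 18. Fresno eliminated.
Round 3: Austin 30, Geneva 11, Boston 27. Geneva eliminated.
Round 4: Austin 30, Boston 38. Boston has a majority (≥35).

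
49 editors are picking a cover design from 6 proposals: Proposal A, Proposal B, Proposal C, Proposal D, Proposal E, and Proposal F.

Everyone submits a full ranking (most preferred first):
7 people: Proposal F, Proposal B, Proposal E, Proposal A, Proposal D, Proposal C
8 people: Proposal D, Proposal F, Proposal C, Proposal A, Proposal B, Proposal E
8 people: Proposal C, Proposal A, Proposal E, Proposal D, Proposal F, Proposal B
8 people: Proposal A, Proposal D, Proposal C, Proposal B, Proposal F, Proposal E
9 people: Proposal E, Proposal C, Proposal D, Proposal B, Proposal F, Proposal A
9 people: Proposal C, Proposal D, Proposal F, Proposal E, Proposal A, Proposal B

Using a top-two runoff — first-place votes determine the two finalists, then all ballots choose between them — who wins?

Proposal C

Round 1 first-place votes: Proposal A 8, Proposal B 0, Proposal C 17, Proposal D 8, Proposal E 9, Proposal F 7. Proposal C and Proposal E advance.
Runoff: Proposal C is ranked above Proposal E on 33 ballots, Proposal E above Proposal C on 16.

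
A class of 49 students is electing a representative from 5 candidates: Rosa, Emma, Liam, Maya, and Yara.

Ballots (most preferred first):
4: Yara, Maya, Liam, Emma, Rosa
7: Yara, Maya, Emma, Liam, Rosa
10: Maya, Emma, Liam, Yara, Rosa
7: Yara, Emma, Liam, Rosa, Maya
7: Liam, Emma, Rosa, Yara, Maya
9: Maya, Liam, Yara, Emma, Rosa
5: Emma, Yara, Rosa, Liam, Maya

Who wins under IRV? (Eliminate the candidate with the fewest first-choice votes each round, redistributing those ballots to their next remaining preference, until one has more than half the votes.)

Round 1: Rosa 0, Emma 5, Liam 7, Maya 19, Yara 18. Rosa eliminated.
Round 2: Emma 5, Liam 7, Maya 19, Yara 18. Emma eliminated.
Round 3: Liam 7, Maya 19, Yara 23. Liam eliminated.
Round 4: Maya 19, Yara 30. Yara has a majority (≥25).

Yara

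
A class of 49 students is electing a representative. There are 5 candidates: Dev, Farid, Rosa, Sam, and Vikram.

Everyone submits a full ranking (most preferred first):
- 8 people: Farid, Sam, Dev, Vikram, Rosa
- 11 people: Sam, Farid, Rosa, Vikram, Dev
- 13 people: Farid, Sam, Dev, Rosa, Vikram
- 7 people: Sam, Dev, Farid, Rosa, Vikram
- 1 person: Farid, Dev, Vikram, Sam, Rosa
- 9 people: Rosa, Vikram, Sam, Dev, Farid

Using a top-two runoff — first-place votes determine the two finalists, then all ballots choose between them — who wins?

Sam

Round 1 first-place votes: Dev 0, Farid 22, Rosa 9, Sam 18, Vikram 0. Farid and Sam advance.
Runoff: Farid is ranked above Sam on 22 ballots, Sam above Farid on 27.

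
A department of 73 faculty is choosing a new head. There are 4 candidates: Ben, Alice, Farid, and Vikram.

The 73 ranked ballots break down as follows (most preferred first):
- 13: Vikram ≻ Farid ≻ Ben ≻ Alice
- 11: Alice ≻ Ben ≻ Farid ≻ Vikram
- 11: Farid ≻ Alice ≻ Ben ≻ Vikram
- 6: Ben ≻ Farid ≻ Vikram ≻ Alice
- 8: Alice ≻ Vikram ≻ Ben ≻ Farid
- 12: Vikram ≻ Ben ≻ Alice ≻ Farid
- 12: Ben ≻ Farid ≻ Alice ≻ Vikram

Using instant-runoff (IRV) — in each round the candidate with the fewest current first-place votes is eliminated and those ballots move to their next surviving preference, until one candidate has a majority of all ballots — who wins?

Alice

Round 1: Ben 18, Alice 19, Farid 11, Vikram 25. Farid eliminated.
Round 2: Ben 18, Alice 30, Vikram 25. Ben eliminated.
Round 3: Alice 42, Vikram 31. Alice has a majority (≥37).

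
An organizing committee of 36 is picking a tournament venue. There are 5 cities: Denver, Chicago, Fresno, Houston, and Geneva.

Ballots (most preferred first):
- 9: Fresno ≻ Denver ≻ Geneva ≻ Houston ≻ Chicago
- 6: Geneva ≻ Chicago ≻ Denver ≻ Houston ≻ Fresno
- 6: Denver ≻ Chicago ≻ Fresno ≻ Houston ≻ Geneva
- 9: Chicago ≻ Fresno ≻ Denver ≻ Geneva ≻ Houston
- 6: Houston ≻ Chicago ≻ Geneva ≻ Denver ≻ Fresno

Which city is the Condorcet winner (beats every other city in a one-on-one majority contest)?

Chicago

Chicago vs Denver: 21–15
Chicago vs Fresno: 27–9
Chicago vs Houston: 21–15
Chicago vs Geneva: 21–15
Chicago beats every other city.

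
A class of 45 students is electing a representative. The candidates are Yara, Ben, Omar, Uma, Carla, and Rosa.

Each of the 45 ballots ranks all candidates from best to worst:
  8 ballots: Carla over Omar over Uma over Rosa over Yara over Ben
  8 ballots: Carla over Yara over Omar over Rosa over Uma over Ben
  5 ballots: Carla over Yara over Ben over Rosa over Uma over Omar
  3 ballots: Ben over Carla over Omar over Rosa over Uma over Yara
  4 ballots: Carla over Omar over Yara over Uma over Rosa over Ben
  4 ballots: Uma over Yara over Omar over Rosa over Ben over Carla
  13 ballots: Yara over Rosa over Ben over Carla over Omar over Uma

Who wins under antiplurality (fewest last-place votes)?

Last-place votes: Yara 3, Ben 20, Omar 5, Uma 13, Carla 4, Rosa 0.

Rosa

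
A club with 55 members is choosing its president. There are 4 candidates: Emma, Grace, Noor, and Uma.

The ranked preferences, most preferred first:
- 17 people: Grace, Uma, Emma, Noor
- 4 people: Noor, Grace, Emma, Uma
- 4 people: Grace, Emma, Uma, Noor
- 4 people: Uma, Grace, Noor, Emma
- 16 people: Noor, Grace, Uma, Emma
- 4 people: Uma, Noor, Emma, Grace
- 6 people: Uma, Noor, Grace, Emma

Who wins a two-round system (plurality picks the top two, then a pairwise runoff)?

Noor

Round 1 first-place votes: Emma 0, Grace 21, Noor 20, Uma 14. Grace and Noor advance.
Runoff: Grace is ranked above Noor on 25 ballots, Noor above Grace on 30.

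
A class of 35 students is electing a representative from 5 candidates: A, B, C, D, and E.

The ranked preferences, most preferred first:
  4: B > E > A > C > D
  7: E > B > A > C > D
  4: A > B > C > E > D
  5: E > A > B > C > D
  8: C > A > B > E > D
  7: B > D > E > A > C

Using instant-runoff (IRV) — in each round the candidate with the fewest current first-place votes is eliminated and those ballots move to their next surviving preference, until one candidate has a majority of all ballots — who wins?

B

Round 1: A 4, B 11, C 8, D 0, E 12. D eliminated.
Round 2: A 4, B 11, C 8, E 12. A eliminated.
Round 3: B 15, C 8, E 12. C eliminated.
Round 4: B 23, E 12. B has a majority (≥18).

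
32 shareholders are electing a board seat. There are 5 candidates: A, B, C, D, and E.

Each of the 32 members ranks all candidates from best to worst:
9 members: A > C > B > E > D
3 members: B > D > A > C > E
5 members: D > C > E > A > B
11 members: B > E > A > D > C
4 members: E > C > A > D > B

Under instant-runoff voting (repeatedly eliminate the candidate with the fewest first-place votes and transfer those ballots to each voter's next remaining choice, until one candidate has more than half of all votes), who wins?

A

Round 1: A 9, B 14, C 0, D 5, E 4. C eliminated.
Round 2: A 9, B 14, D 5, E 4. E eliminated.
Round 3: A 13, B 14, D 5. D eliminated.
Round 4: A 18, B 14. A has a majority (≥17).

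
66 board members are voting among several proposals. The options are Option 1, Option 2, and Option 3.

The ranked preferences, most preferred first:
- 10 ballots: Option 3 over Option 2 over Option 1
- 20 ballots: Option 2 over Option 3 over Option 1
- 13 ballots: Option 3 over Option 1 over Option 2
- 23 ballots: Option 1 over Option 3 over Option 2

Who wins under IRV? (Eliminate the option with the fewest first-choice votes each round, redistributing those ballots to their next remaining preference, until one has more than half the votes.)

Round 1: Option 1 23, Option 2 20, Option 3 23. Option 2 eliminated.
Round 2: Option 1 23, Option 3 43. Option 3 has a majority (≥34).

Option 3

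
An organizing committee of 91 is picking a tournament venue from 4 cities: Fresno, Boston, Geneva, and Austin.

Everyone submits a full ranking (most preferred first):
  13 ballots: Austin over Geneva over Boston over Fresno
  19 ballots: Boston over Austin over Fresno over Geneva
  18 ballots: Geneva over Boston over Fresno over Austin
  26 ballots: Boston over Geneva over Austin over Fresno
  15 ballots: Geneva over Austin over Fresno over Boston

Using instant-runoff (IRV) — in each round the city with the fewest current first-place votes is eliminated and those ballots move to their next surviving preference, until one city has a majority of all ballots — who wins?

Round 1: Fresno 0, Boston 45, Geneva 33, Austin 13. Fresno eliminated.
Round 2: Boston 45, Geneva 33, Austin 13. Austin eliminated.
Round 3: Boston 45, Geneva 46. Geneva has a majority (≥46).

Geneva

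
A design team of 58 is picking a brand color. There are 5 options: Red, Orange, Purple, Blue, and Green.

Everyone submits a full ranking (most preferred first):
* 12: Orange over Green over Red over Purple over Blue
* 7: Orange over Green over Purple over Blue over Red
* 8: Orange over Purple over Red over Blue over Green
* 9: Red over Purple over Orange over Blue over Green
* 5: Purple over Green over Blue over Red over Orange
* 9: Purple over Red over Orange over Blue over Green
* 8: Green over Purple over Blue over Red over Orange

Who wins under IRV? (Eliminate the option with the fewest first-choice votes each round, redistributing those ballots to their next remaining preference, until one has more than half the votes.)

Round 1: Red 9, Orange 27, Purple 14, Blue 0, Green 8. Blue eliminated.
Round 2: Red 9, Orange 27, Purple 14, Green 8. Green eliminated.
Round 3: Red 9, Orange 27, Purple 22. Red eliminated.
Round 4: Orange 27, Purple 31. Purple has a majority (≥30).

Purple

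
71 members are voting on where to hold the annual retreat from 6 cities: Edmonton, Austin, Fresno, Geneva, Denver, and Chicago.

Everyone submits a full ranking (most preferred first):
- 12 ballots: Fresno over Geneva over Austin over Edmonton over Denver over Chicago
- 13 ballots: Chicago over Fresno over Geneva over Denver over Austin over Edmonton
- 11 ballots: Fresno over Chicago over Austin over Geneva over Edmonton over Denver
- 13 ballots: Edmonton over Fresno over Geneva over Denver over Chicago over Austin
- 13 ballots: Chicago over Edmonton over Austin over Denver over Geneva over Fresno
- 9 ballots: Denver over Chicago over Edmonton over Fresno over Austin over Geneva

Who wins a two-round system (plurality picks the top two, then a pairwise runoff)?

Fresno

Round 1 first-place votes: Edmonton 13, Austin 0, Fresno 23, Geneva 0, Denver 9, Chicago 26. Chicago and Fresno advance.
Runoff: Chicago is ranked above Fresno on 35 ballots, Fresno above Chicago on 36.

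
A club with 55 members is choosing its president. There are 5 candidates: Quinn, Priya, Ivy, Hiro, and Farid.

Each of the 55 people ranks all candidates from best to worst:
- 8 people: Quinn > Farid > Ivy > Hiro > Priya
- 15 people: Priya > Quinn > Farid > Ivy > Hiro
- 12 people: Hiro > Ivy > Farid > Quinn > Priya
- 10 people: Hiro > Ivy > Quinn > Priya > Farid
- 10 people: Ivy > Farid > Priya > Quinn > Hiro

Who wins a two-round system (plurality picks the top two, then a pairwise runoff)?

Hiro

Round 1 first-place votes: Quinn 8, Priya 15, Ivy 10, Hiro 22, Farid 0. Hiro and Priya advance.
Runoff: Hiro is ranked above Priya on 30 ballots, Priya above Hiro on 25.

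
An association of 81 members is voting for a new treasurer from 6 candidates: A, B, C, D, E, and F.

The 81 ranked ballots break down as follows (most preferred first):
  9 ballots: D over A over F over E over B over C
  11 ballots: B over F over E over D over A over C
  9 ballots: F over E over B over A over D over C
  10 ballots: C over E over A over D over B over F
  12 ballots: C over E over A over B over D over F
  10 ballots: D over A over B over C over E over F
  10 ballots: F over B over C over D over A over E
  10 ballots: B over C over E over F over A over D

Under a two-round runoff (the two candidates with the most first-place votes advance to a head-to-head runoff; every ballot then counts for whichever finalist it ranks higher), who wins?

Round 1 first-place votes: A 0, B 21, C 22, D 19, E 0, F 19. C and B advance.
Runoff: C is ranked above B on 22 ballots, B above C on 59.

B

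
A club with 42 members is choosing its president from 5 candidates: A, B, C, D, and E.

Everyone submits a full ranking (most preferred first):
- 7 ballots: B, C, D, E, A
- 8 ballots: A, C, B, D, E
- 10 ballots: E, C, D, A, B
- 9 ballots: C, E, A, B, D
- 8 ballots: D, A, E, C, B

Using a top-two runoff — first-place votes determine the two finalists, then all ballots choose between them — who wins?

Round 1 first-place votes: A 8, B 7, C 9, D 8, E 10. E and C advance.
Runoff: E is ranked above C on 18 ballots, C above E on 24.

C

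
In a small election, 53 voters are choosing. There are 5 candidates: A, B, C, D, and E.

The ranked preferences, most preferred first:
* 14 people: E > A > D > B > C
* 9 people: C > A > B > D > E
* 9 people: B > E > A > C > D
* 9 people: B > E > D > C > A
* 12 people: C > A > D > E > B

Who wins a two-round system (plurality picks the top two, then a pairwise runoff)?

Round 1 first-place votes: A 0, B 18, C 21, D 0, E 14. C and B advance.
Runoff: C is ranked above B on 21 ballots, B above C on 32.

B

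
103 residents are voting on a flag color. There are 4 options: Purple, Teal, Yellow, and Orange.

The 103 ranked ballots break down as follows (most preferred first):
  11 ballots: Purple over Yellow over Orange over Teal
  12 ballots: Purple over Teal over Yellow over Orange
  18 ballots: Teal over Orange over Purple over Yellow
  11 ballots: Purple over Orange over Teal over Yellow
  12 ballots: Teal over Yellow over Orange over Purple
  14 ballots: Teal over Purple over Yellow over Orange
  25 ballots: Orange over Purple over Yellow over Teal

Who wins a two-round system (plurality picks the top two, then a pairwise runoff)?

Round 1 first-place votes: Purple 34, Teal 44, Yellow 0, Orange 25. Teal and Purple advance.
Runoff: Teal is ranked above Purple on 44 ballots, Purple above Teal on 59.

Purple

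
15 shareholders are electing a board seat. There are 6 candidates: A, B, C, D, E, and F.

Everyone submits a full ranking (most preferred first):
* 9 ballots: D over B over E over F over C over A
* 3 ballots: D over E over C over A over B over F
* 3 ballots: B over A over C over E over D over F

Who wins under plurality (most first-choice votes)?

First-place votes: A 0, B 3, C 0, D 12, E 0, F 0.

D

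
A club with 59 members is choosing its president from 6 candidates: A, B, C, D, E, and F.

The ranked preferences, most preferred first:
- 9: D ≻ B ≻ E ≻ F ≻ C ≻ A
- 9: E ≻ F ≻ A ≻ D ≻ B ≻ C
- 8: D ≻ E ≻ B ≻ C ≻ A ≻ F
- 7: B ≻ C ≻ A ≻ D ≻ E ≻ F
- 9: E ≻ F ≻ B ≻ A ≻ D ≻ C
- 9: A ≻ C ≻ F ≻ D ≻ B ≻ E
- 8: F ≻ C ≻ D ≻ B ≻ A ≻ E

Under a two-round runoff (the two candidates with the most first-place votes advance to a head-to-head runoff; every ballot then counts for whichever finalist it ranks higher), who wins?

Round 1 first-place votes: A 9, B 7, C 0, D 17, E 18, F 8. E and D advance.
Runoff: E is ranked above D on 18 ballots, D above E on 41.

D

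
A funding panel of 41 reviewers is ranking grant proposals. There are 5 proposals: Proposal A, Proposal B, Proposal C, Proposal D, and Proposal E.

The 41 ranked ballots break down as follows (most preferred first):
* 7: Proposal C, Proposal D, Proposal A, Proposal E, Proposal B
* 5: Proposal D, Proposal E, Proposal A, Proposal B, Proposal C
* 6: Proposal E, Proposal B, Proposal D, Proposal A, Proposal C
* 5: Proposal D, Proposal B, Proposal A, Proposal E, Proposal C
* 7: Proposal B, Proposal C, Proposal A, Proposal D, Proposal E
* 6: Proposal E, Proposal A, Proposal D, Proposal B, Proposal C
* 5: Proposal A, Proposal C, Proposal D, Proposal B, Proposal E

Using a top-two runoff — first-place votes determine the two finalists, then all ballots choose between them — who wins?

Proposal D

Round 1 first-place votes: Proposal A 5, Proposal B 7, Proposal C 7, Proposal D 10, Proposal E 12. Proposal E and Proposal D advance.
Runoff: Proposal E is ranked above Proposal D on 12 ballots, Proposal D above Proposal E on 29.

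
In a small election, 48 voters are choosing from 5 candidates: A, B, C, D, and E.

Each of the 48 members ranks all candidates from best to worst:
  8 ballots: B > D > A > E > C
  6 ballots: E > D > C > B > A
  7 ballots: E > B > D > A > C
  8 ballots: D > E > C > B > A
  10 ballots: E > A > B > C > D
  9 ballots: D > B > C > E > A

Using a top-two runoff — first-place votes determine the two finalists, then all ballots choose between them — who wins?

Round 1 first-place votes: A 0, B 8, C 0, D 17, E 23. E and D advance.
Runoff: E is ranked above D on 23 ballots, D above E on 25.

D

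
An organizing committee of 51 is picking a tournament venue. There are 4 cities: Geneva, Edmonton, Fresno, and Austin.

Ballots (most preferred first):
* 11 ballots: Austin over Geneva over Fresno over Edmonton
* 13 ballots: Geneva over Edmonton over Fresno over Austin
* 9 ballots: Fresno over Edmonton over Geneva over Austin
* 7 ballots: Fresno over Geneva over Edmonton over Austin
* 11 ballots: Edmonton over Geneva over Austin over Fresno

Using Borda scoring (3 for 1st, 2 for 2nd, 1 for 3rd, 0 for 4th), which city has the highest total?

Geneva

Geneva: 11×2 + 13×3 + 9×1 + 7×2 + 11×2 = 106
Edmonton: 11×0 + 13×2 + 9×2 + 7×1 + 11×3 = 84
Fresno: 11×1 + 13×1 + 9×3 + 7×3 + 11×0 = 72
Austin: 11×3 + 13×0 + 9×0 + 7×0 + 11×1 = 44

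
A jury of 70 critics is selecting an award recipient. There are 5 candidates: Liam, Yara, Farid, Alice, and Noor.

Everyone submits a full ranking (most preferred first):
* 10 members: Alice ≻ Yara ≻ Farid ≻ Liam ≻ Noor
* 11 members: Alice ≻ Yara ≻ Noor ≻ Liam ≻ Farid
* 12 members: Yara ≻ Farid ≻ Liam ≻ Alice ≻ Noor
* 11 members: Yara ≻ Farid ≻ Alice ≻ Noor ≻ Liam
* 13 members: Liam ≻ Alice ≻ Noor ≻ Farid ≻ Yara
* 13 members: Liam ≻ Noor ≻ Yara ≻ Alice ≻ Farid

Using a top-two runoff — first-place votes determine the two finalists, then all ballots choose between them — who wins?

Yara

Round 1 first-place votes: Liam 26, Yara 23, Farid 0, Alice 21, Noor 0. Liam and Yara advance.
Runoff: Liam is ranked above Yara on 26 ballots, Yara above Liam on 44.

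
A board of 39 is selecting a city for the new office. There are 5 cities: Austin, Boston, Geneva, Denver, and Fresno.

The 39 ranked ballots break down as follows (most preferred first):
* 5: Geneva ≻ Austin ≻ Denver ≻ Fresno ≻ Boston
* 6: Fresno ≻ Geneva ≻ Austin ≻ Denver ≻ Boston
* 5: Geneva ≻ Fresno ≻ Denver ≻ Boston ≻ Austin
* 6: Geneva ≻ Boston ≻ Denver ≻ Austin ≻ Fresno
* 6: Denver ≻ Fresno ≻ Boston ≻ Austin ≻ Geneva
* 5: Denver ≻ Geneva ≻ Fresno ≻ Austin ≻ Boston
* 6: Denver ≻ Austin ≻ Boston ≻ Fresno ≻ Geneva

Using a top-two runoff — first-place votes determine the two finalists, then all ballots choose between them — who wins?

Geneva

Round 1 first-place votes: Austin 0, Boston 0, Geneva 16, Denver 17, Fresno 6. Denver and Geneva advance.
Runoff: Denver is ranked above Geneva on 17 ballots, Geneva above Denver on 22.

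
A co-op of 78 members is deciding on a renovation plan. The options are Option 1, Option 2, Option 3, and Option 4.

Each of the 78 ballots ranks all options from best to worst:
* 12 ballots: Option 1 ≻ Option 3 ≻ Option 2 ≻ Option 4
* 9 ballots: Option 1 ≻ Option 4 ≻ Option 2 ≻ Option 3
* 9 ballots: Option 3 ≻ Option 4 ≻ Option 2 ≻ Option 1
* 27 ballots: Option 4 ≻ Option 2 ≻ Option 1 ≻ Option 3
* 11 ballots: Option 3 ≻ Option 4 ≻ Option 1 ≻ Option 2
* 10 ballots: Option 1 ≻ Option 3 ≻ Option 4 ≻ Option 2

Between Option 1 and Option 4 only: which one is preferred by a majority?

Option 4

Option 1 is ranked above Option 4 on 31 ballots; Option 4 above Option 1 on 47.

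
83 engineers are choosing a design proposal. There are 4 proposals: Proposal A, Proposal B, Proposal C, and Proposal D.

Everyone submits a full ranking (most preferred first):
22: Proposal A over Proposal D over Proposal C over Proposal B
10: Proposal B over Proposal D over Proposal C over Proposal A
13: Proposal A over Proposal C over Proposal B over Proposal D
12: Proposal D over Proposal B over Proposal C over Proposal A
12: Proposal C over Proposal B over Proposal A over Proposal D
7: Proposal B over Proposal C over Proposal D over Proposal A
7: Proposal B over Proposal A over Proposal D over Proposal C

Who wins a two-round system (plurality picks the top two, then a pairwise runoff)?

Round 1 first-place votes: Proposal A 35, Proposal B 24, Proposal C 12, Proposal D 12. Proposal A and Proposal B advance.
Runoff: Proposal A is ranked above Proposal B on 35 ballots, Proposal B above Proposal A on 48.

Proposal B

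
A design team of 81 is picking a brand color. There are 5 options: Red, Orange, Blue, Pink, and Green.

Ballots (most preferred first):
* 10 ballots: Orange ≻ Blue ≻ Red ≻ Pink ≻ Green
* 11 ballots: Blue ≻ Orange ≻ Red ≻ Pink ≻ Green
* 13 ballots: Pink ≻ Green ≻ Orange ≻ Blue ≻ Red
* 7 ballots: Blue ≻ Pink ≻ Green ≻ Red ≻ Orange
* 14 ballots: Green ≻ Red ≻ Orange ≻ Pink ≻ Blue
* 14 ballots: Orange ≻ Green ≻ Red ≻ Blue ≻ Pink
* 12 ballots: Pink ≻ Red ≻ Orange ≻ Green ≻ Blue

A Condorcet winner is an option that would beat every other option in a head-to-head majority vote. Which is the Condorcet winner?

Orange

Orange vs Red: 48–33
Orange vs Blue: 63–18
Orange vs Pink: 49–32
Orange vs Green: 47–34
Orange beats every other option.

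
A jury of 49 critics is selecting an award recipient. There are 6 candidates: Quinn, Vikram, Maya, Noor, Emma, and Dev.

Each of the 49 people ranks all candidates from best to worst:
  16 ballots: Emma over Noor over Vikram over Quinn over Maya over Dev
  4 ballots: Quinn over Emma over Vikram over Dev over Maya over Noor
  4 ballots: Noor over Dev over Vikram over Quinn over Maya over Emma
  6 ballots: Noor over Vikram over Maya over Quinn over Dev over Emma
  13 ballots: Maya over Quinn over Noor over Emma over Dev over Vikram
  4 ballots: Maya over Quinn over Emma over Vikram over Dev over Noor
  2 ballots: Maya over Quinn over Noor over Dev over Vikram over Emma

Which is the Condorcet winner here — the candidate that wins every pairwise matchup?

Noor vs Quinn: 26–23
Noor vs Vikram: 41–8
Noor vs Maya: 26–23
Noor vs Emma: 25–24
Noor vs Dev: 41–8
Noor beats every other candidate.

Noor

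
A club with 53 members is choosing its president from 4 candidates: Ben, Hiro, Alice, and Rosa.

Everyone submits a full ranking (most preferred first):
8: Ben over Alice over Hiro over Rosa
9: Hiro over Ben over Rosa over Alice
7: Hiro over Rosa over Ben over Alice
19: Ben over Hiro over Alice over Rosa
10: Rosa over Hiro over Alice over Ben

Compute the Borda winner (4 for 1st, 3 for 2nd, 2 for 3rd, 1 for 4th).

Hiro

Ben: 8×4 + 9×3 + 7×2 + 19×4 + 10×1 = 159
Hiro: 8×2 + 9×4 + 7×4 + 19×3 + 10×3 = 167
Alice: 8×3 + 9×1 + 7×1 + 19×2 + 10×2 = 98
Rosa: 8×1 + 9×2 + 7×3 + 19×1 + 10×4 = 106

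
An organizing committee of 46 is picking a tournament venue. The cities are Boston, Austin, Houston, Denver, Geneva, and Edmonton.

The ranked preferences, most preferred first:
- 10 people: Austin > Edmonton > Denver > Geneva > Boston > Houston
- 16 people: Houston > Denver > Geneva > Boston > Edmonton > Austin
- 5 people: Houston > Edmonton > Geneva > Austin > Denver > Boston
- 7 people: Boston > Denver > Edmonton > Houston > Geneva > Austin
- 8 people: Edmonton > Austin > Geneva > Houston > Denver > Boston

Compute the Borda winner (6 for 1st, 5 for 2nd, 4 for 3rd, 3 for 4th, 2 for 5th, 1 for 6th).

Edmonton

Boston: 10×2 + 16×3 + 5×1 + 7×6 + 8×1 = 123
Austin: 10×6 + 16×1 + 5×3 + 7×1 + 8×5 = 138
Houston: 10×1 + 16×6 + 5×6 + 7×3 + 8×3 = 181
Denver: 10×4 + 16×5 + 5×2 + 7×5 + 8×2 = 181
Geneva: 10×3 + 16×4 + 5×4 + 7×2 + 8×4 = 160
Edmonton: 10×5 + 16×2 + 5×5 + 7×4 + 8×6 = 183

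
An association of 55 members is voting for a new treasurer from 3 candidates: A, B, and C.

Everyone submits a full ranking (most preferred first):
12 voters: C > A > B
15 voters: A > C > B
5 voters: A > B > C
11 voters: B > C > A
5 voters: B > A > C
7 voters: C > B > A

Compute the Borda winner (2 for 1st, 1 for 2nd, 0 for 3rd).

C

A: 12×1 + 15×2 + 5×2 + 11×0 + 5×1 + 7×0 = 57
B: 12×0 + 15×0 + 5×1 + 11×2 + 5×2 + 7×1 = 44
C: 12×2 + 15×1 + 5×0 + 11×1 + 5×0 + 7×2 = 64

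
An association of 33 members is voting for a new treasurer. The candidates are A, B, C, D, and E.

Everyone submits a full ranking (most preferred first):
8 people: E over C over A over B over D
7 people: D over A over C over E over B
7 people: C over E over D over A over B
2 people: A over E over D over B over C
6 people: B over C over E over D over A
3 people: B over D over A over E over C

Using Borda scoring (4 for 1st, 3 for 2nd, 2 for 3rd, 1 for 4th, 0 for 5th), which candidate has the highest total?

C

A: 8×2 + 7×3 + 7×1 + 2×4 + 6×0 + 3×2 = 58
B: 8×1 + 7×0 + 7×0 + 2×1 + 6×4 + 3×4 = 46
C: 8×3 + 7×2 + 7×4 + 2×0 + 6×3 + 3×0 = 84
D: 8×0 + 7×4 + 7×2 + 2×2 + 6×1 + 3×3 = 61
E: 8×4 + 7×1 + 7×3 + 2×3 + 6×2 + 3×1 = 81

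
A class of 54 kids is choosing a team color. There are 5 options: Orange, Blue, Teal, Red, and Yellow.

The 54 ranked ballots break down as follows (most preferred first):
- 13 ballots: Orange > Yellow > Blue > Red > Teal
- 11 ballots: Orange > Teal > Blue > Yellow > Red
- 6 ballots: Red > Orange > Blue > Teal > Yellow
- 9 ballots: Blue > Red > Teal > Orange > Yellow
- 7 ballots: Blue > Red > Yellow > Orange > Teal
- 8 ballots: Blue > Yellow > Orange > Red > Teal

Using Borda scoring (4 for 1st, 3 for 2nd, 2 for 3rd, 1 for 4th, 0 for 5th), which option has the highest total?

Blue

Orange: 13×4 + 11×4 + 6×3 + 9×1 + 7×1 + 8×2 = 146
Blue: 13×2 + 11×2 + 6×2 + 9×4 + 7×4 + 8×4 = 156
Teal: 13×0 + 11×3 + 6×1 + 9×2 + 7×0 + 8×0 = 57
Red: 13×1 + 11×0 + 6×4 + 9×3 + 7×3 + 8×1 = 93
Yellow: 13×3 + 11×1 + 6×0 + 9×0 + 7×2 + 8×3 = 88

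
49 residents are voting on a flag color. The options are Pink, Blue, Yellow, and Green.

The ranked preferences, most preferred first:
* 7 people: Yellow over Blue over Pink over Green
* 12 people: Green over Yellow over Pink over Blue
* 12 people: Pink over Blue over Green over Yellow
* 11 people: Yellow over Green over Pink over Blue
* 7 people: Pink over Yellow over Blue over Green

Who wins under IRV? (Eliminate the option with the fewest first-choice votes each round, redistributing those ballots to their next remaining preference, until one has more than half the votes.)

Yellow

Round 1: Pink 19, Blue 0, Yellow 18, Green 12. Blue eliminated.
Round 2: Pink 19, Yellow 18, Green 12. Green eliminated.
Round 3: Pink 19, Yellow 30. Yellow has a majority (≥25).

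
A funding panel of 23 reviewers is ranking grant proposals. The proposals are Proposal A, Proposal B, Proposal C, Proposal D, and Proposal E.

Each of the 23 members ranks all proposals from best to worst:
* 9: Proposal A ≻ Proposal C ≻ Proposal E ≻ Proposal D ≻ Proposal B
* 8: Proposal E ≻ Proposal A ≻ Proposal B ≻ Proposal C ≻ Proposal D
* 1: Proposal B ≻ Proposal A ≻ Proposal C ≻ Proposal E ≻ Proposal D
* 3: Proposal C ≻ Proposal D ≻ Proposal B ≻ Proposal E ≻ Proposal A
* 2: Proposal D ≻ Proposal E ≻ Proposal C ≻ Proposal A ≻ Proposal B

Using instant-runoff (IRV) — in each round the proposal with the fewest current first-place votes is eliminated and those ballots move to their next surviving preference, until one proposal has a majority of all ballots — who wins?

Round 1: Proposal A 9, Proposal B 1, Proposal C 3, Proposal D 2, Proposal E 8. Proposal B eliminated.
Round 2: Proposal A 10, Proposal C 3, Proposal D 2, Proposal E 8. Proposal D eliminated.
Round 3: Proposal A 10, Proposal C 3, Proposal E 10. Proposal C eliminated.
Round 4: Proposal A 10, Proposal E 13. Proposal E has a majority (≥12).

Proposal E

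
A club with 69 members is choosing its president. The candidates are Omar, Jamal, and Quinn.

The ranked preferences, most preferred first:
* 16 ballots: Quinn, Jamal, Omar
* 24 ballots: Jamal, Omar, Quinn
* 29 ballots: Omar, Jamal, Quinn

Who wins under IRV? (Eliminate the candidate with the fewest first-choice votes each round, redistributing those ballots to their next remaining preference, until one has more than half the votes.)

Round 1: Omar 29, Jamal 24, Quinn 16. Quinn eliminated.
Round 2: Omar 29, Jamal 40. Jamal has a majority (≥35).

Jamal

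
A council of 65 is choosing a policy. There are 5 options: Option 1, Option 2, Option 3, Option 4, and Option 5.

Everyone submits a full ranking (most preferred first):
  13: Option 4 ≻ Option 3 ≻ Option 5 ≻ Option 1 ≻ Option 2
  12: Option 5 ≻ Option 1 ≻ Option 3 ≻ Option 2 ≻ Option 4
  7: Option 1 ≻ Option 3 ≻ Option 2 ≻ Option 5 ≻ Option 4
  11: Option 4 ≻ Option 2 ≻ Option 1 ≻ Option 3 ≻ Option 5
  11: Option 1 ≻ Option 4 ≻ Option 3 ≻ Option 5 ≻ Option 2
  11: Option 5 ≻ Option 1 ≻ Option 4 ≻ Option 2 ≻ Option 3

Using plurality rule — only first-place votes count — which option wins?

Option 4

First-place votes: Option 1 18, Option 2 0, Option 3 0, Option 4 24, Option 5 23.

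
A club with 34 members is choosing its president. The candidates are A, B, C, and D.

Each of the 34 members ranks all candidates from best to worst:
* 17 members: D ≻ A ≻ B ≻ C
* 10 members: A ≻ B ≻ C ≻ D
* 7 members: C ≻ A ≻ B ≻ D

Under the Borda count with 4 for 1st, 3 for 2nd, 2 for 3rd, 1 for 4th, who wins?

A

A: 17×3 + 10×4 + 7×3 = 112
B: 17×2 + 10×3 + 7×2 = 78
C: 17×1 + 10×2 + 7×4 = 65
D: 17×4 + 10×1 + 7×1 = 85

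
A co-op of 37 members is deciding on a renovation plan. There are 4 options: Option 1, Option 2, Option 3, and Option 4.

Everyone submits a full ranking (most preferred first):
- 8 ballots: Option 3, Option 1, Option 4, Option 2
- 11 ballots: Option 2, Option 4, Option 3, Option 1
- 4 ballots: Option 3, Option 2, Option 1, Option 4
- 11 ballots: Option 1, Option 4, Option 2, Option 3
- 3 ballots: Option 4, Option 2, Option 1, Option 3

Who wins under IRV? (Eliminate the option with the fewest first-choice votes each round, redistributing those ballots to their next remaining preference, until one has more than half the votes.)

Option 2

Round 1: Option 1 11, Option 2 11, Option 3 12, Option 4 3. Option 4 eliminated.
Round 2: Option 1 11, Option 2 14, Option 3 12. Option 1 eliminated.
Round 3: Option 2 25, Option 3 12. Option 2 has a majority (≥19).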